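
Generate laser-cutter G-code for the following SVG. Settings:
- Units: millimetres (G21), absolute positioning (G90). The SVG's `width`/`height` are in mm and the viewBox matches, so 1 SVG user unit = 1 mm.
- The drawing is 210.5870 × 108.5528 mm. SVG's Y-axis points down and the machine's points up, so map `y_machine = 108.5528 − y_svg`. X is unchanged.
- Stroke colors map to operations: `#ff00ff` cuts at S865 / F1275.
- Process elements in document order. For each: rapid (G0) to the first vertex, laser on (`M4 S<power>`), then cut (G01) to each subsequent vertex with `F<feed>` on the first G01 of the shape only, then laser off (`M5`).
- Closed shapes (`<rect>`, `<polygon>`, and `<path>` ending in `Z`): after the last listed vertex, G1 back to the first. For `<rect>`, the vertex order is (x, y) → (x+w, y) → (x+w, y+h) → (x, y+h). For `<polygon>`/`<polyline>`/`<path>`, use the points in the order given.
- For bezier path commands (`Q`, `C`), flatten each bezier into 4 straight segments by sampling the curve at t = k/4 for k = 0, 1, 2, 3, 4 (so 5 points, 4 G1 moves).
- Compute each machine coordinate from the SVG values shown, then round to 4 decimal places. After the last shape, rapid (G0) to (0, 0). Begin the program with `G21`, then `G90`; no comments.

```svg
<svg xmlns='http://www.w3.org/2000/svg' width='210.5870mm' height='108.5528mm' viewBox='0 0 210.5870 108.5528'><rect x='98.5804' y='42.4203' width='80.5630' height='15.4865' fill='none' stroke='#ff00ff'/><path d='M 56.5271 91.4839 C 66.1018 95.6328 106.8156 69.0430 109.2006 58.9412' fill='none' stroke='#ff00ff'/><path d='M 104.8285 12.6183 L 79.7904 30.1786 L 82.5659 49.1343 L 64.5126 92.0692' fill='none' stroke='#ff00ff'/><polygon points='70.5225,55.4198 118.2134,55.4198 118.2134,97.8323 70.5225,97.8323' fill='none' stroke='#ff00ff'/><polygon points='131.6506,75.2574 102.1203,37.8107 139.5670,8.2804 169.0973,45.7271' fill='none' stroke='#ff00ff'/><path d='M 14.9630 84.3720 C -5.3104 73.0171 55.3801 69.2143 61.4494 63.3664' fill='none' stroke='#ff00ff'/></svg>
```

G21
G90
G0 X98.5804 Y66.1325
M4 S865
G01 X179.1434 Y66.1325 F1275
G01 X179.1434 Y50.6460
G01 X98.5804 Y50.6460
G01 X98.5804 Y66.1325
M5
G0 X56.5271 Y17.0689
M4 S865
G01 X68.4613 Y18.9828 F1275
G01 X85.5600 Y27.9962
G01 X101.3106 Y39.6817
G01 X109.2006 Y49.6116
M5
G0 X104.8285 Y95.9345
M4 S865
G01 X79.7904 Y78.3742 F1275
G01 X82.5659 Y59.4185
G01 X64.5126 Y16.4836
M5
G0 X70.5225 Y53.1330
M4 S865
G01 X118.2134 Y53.1330 F1275
G01 X118.2134 Y10.7205
G01 X70.5225 Y10.7205
G01 X70.5225 Y53.1330
M5
G0 X131.6506 Y33.2954
M4 S865
G01 X102.1203 Y70.7421 F1275
G01 X139.5670 Y100.2724
G01 X169.0973 Y62.8257
G01 X131.6506 Y33.2954
M5
G0 X14.9630 Y24.1808
M4 S865
G01 X12.8202 Y31.4309 F1275
G01 X28.3277 Y36.7487
G01 X48.7745 Y41.0340
G01 X61.4494 Y45.1864
M5
G0 X0.0000 Y0.0000

1 u = 1 mm; y_m = 108.5528 − y.

[1] `<rect>` rectangle, #ff00ff→cut S865 F1275: (98.5804,66.1325) → (179.1434,66.1325) → (179.1434,50.6460) → (98.5804,50.6460) → (98.5804,66.1325) (closed)

[2] `<path>` cubic bezier, #ff00ff→cut S865 F1275: (56.5271,17.0689) → (68.4613,18.9828) → (85.5600,27.9962) → (101.3106,39.6817) → (109.2006,49.6116)

[3] `<path>` open polyline, #ff00ff→cut S865 F1275: (104.8285,95.9345) → (79.7904,78.3742) → (82.5659,59.4185) → (64.5126,16.4836)

[4] `<polygon>` rectangle, #ff00ff→cut S865 F1275: (70.5225,53.1330) → (118.2134,53.1330) → (118.2134,10.7205) → (70.5225,10.7205) → (70.5225,53.1330) (closed)

[5] `<polygon>` regular polygon, #ff00ff→cut S865 F1275: (131.6506,33.2954) → (102.1203,70.7421) → (139.5670,100.2724) → (169.0973,62.8257) → (131.6506,33.2954) (closed)

[6] `<path>` cubic bezier, #ff00ff→cut S865 F1275: (14.9630,24.1808) → (12.8202,31.4309) → (28.3277,36.7487) → (48.7745,41.0340) → (61.4494,45.1864)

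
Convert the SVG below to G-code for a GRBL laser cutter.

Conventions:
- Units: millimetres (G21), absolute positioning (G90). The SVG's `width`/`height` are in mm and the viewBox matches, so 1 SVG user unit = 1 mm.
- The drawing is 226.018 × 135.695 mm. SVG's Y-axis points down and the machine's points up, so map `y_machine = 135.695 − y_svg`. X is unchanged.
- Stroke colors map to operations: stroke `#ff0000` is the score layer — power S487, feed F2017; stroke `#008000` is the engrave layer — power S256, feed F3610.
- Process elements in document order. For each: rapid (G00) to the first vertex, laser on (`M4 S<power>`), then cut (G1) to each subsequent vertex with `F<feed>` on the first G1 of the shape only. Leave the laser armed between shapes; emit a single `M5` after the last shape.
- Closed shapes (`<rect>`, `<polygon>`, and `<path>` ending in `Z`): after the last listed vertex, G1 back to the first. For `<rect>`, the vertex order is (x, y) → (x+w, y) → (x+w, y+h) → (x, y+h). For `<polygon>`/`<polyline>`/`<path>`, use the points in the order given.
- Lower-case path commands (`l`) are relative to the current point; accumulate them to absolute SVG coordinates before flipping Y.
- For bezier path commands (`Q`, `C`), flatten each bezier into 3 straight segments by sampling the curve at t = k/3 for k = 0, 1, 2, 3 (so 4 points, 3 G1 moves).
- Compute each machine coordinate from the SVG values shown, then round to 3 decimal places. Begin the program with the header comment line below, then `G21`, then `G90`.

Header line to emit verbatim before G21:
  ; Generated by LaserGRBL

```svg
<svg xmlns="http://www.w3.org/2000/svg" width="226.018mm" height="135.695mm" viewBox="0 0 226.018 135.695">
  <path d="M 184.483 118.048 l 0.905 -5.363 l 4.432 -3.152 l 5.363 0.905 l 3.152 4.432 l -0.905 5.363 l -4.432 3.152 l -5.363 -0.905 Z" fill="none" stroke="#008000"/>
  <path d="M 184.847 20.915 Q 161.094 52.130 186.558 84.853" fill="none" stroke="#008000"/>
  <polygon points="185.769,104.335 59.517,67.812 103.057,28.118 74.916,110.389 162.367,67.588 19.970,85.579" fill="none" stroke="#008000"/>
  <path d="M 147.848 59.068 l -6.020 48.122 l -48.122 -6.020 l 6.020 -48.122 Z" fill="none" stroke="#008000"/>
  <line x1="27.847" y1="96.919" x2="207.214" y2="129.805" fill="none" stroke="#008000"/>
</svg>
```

1 u = 1 mm; y_m = 135.695 − y.

[1] `<path>` regular polygon, #008000→engrave S256 F3610: (184.483,17.647) → (185.388,23.010) → (189.820,26.162) → (195.183,25.257) → (198.335,20.825) → (197.430,15.462) → (192.998,12.310) → (187.635,13.215) → (184.483,17.647) (closed)

[2] `<path>` quadratic bezier, #008000→engrave S256 F3610: (184.847,114.780) → (174.480,93.802) → (175.051,72.490) → (186.558,50.842)

[3] `<polygon>` closed polygon, #008000→engrave S256 F3610: (185.769,31.360) → (59.517,67.883) → (103.057,107.577) → (74.916,25.306) → (162.367,68.107) → (19.970,50.116) → (185.769,31.360) (closed)

[4] `<path>` regular polygon, #008000→engrave S256 F3610: (147.848,76.627) → (141.828,28.505) → (93.706,34.525) → (99.726,82.647) → (147.848,76.627) (closed)

[5] `<line>` line segment, #008000→engrave S256 F3610: (27.847,38.776) → (207.214,5.890)

; Generated by LaserGRBL
G21
G90
G00 X184.483 Y17.647
M4 S256
G1 X185.388 Y23.010 F3610
G1 X189.820 Y26.162
G1 X195.183 Y25.257
G1 X198.335 Y20.825
G1 X197.430 Y15.462
G1 X192.998 Y12.310
G1 X187.635 Y13.215
G1 X184.483 Y17.647
G00 X184.847 Y114.780
M4 S256
G1 X174.480 Y93.802 F3610
G1 X175.051 Y72.490
G1 X186.558 Y50.842
G00 X185.769 Y31.360
M4 S256
G1 X59.517 Y67.883 F3610
G1 X103.057 Y107.577
G1 X74.916 Y25.306
G1 X162.367 Y68.107
G1 X19.970 Y50.116
G1 X185.769 Y31.360
G00 X147.848 Y76.627
M4 S256
G1 X141.828 Y28.505 F3610
G1 X93.706 Y34.525
G1 X99.726 Y82.647
G1 X147.848 Y76.627
G00 X27.847 Y38.776
M4 S256
G1 X207.214 Y5.890 F3610
M5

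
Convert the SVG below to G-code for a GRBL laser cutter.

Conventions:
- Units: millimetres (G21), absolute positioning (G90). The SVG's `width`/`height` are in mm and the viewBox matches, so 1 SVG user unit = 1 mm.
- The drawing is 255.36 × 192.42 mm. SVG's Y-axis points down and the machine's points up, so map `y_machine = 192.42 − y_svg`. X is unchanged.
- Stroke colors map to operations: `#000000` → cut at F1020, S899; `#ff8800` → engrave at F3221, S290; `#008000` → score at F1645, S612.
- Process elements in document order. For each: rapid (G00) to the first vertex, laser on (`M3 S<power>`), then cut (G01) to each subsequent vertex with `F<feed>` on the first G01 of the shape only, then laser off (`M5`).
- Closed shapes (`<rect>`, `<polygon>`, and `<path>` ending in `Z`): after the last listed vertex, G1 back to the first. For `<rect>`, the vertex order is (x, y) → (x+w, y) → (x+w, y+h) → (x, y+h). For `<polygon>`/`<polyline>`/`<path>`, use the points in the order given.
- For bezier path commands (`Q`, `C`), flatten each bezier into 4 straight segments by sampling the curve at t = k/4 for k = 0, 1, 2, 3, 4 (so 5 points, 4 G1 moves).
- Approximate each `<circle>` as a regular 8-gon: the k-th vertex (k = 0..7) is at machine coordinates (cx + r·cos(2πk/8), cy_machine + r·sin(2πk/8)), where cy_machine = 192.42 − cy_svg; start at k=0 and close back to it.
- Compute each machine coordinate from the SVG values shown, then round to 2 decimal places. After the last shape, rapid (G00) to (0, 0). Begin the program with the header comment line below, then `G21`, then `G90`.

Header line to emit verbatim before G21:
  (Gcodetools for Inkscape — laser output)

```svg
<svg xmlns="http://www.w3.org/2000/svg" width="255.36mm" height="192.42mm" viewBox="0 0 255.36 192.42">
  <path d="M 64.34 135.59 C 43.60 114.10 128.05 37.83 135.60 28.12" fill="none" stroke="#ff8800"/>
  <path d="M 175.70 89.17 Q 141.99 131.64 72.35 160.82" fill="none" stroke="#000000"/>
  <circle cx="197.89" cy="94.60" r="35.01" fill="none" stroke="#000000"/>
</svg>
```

viewBox `0 0 255.36 192.42` with mm width/height → 1 unit = 1 mm. Flip: y_m = 192.42 − y_svg.

**Shape 1** — `<path>` cubic bezier, stroke `#ff8800` → engrave (S290, F3221). Control points (SVG): P0=(64.34,135.59), P1=(43.60,114.10), P2=(128.05,37.83), P3=(135.60,28.12); sampled at t=k/4. Machine vertices: (64.34,56.83) → (65.66,81.32) → (89.36,114.98) → (118.36,146.43) → (135.60,164.30). Open path.

**Shape 2** — `<path>` quadratic bezier, stroke `#000000` → cut (S899, F1020). Control points (SVG): P0=(175.70,89.17), P1=(141.99,131.64), P2=(72.35,160.82); sampled at t=k/4. Machine vertices: (175.70,103.25) → (156.60,82.85) → (133.01,64.10) → (104.92,47.02) → (72.35,31.60). Open path.

**Shape 3** — `<circle>` circle, stroke `#000000` → cut (S899, F1020). Machine vertices: (232.90,97.82) → (222.65,122.58) → (197.89,132.83) → (173.13,122.58) → (162.88,97.82) → (173.13,73.06) → (197.89,62.81) → (222.65,73.06) → (232.90,97.82). Closed: final G1 returns to the first vertex.

(Gcodetools for Inkscape — laser output)
G21
G90
G00 X64.34 Y56.83
M3 S290
G01 X65.66 Y81.32 F3221
G01 X89.36 Y114.98
G01 X118.36 Y146.43
G01 X135.60 Y164.30
M5
G00 X175.70 Y103.25
M3 S899
G01 X156.60 Y82.85 F1020
G01 X133.01 Y64.10
G01 X104.92 Y47.02
G01 X72.35 Y31.60
M5
G00 X232.90 Y97.82
M3 S899
G01 X222.65 Y122.58 F1020
G01 X197.89 Y132.83
G01 X173.13 Y122.58
G01 X162.88 Y97.82
G01 X173.13 Y73.06
G01 X197.89 Y62.81
G01 X222.65 Y73.06
G01 X232.90 Y97.82
M5
G00 X0.00 Y0.00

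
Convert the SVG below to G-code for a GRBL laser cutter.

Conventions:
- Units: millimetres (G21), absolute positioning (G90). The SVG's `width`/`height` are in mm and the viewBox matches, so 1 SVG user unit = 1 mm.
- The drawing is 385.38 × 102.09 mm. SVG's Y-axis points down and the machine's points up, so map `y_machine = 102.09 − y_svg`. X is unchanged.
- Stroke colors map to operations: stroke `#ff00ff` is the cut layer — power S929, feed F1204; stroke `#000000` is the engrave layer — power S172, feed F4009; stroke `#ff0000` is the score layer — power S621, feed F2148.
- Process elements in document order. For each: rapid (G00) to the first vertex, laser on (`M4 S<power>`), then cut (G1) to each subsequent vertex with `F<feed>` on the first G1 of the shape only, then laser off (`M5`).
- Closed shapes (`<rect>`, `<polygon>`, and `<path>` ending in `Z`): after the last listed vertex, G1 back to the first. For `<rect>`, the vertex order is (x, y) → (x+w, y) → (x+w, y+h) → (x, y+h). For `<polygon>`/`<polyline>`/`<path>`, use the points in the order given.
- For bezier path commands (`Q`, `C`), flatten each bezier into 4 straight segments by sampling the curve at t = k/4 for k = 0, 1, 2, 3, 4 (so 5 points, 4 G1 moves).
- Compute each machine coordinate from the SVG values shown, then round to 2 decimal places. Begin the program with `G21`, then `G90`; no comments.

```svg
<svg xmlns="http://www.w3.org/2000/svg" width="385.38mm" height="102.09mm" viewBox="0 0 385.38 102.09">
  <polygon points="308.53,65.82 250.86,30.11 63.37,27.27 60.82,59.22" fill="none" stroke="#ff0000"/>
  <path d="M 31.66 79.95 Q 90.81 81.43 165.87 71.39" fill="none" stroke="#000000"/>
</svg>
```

viewBox `0 0 385.38 102.09` with mm width/height → 1 unit = 1 mm. Flip: y_m = 102.09 − y_svg.

**Shape 1** — `<polygon>` closed polygon, stroke `#ff0000` → score (S621, F2148). Machine vertices: (308.53,36.27) → (250.86,71.98) → (63.37,74.82) → (60.82,42.87) → (308.53,36.27). Closed: final G1 returns to the first vertex.

**Shape 2** — `<path>` quadratic bezier, stroke `#000000` → engrave (S172, F4009). Control points (SVG): P0=(31.66,79.95), P1=(90.81,81.43), P2=(165.87,71.39); sampled at t=k/4. Machine vertices: (31.66,22.14) → (62.23,22.12) → (94.79,23.54) → (129.33,26.40) → (165.87,30.70). Open path.

G21
G90
G00 X308.53 Y36.27
M4 S621
G1 X250.86 Y71.98 F2148
G1 X63.37 Y74.82
G1 X60.82 Y42.87
G1 X308.53 Y36.27
M5
G00 X31.66 Y22.14
M4 S172
G1 X62.23 Y22.12 F4009
G1 X94.79 Y23.54
G1 X129.33 Y26.40
G1 X165.87 Y30.70
M5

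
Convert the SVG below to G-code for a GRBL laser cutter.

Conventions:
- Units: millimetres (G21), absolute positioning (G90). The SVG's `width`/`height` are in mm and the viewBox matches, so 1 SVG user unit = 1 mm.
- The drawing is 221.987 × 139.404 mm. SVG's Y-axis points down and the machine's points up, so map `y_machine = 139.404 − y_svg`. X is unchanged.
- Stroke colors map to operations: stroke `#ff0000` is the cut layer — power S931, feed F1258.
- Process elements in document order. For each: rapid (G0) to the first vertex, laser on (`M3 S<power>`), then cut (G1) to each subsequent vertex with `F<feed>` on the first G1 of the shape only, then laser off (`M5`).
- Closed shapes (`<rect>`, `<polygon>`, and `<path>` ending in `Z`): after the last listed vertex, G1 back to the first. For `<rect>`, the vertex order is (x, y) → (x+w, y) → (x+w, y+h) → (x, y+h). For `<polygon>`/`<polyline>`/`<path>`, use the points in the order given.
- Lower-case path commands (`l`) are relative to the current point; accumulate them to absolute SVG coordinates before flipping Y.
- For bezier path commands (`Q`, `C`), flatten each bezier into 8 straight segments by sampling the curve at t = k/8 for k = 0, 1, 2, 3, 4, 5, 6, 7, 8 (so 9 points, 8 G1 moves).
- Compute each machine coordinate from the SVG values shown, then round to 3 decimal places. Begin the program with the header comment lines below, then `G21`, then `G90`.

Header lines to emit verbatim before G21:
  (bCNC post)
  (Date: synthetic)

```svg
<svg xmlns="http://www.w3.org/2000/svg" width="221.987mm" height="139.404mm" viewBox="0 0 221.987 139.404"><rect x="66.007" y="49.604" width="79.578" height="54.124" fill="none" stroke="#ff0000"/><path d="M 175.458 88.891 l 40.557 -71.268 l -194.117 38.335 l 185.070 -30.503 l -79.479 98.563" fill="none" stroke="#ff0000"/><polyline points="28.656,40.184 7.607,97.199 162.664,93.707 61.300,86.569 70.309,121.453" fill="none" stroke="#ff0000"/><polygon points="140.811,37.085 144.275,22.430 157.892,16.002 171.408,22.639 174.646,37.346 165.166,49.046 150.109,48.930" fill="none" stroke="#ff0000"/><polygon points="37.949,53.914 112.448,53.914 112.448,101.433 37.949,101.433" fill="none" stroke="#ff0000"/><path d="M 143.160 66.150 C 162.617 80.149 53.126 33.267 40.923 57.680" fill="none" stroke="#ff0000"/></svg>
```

(bCNC post)
(Date: synthetic)
G21
G90
G0 X66.007 Y89.800
M3 S931
G1 X145.585 Y89.800 F1258
G1 X145.585 Y35.676
G1 X66.007 Y35.676
G1 X66.007 Y89.800
M5
G0 X175.458 Y50.513
M3 S931
G1 X216.015 Y121.781 F1258
G1 X21.898 Y83.446
G1 X206.968 Y113.949
G1 X127.489 Y15.386
M5
G0 X28.656 Y99.220
M3 S931
G1 X7.607 Y42.205 F1258
G1 X162.664 Y45.697
G1 X61.300 Y52.835
G1 X70.309 Y17.951
M5
G0 X140.811 Y102.319
M3 S931
G1 X144.275 Y116.974 F1258
G1 X157.892 Y123.402
G1 X171.408 Y116.765
G1 X174.646 Y102.058
G1 X165.166 Y90.358
G1 X150.109 Y90.474
G1 X140.811 Y102.319
M5
G0 X37.949 Y85.490
M3 S931
G1 X112.448 Y85.490 F1258
G1 X112.448 Y37.971
G1 X37.949 Y37.971
G1 X37.949 Y85.490
M5
G0 X143.160 Y73.254
M3 S931
G1 X144.854 Y70.600 F1258
G1 X137.110 Y72.105
G1 X122.580 Y76.219
G1 X103.914 Y81.394
G1 X83.764 Y86.081
G1 X64.782 Y88.731
G1 X49.618 Y87.795
G1 X40.923 Y81.724
M5

Since the viewBox matches the mm dimensions, user units are millimetres directly. The only transform is the Y-flip y_m = 139.404 − y_svg.

Shape 1 is a rectangle drawn with `<rect>`. Its stroke #ff0000 means cut at S931, F1258. After flipping Y the toolpath is (66.007,89.800) → (145.585,89.800) → (145.585,35.676) → (66.007,35.676) → (66.007,89.800), returning to the start.

Shape 2 is a open polyline drawn with `<path>`. Its stroke #ff0000 means cut at S931, F1258. After flipping Y the toolpath is (175.458,50.513) → (216.015,121.781) → (21.898,83.446) → (206.968,113.949) → (127.489,15.386).

Shape 3 is a open polyline drawn with `<polyline>`. Its stroke #ff0000 means cut at S931, F1258. After flipping Y the toolpath is (28.656,99.220) → (7.607,42.205) → (162.664,45.697) → (61.300,52.835) → (70.309,17.951).

Shape 4 is a regular polygon drawn with `<polygon>`. Its stroke #ff0000 means cut at S931, F1258. After flipping Y the toolpath is (140.811,102.319) → (144.275,116.974) → (157.892,123.402) → (171.408,116.765) → (174.646,102.058) → (165.166,90.358) → (150.109,90.474) → (140.811,102.319), returning to the start.

Shape 5 is a rectangle drawn with `<polygon>`. Its stroke #ff0000 means cut at S931, F1258. After flipping Y the toolpath is (37.949,85.490) → (112.448,85.490) → (112.448,37.971) → (37.949,37.971) → (37.949,85.490), returning to the start.

Shape 6 is a cubic bezier drawn with `<path>`. Its stroke #ff0000 means cut at S931, F1258. After flipping Y the toolpath is (143.160,73.254) → (144.854,70.600) → (137.110,72.105) → (122.580,76.219) → (103.914,81.394) → (83.764,86.081) → (64.782,88.731) → (49.618,87.795) → (40.923,81.724).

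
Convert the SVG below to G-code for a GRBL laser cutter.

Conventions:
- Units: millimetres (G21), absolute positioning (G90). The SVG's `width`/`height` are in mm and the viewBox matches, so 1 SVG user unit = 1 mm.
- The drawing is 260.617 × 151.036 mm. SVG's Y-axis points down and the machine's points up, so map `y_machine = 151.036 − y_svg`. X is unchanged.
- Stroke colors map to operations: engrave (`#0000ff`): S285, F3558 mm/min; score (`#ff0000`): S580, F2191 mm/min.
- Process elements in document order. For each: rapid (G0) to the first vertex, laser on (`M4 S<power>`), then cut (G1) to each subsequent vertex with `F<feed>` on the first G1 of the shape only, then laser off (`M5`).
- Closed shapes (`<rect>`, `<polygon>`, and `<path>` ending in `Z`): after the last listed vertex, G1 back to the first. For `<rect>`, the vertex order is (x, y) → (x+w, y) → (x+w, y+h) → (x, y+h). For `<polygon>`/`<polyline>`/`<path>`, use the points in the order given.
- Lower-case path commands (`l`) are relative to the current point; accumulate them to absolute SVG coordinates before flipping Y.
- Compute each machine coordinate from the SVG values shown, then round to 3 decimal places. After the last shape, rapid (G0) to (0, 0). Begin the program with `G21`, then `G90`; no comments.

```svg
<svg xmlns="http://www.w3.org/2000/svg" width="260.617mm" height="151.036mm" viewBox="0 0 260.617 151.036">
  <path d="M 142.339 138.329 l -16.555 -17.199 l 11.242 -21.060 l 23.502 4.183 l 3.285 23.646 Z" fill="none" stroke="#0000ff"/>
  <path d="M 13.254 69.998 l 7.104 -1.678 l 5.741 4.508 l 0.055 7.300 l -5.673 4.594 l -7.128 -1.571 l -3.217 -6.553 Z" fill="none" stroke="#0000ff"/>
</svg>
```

G21
G90
G0 X142.339 Y12.707
M4 S285
G1 X125.784 Y29.906 F3558
G1 X137.026 Y50.966
G1 X160.528 Y46.783
G1 X163.813 Y23.137
G1 X142.339 Y12.707
M5
G0 X13.254 Y81.038
M4 S285
G1 X20.358 Y82.716 F3558
G1 X26.099 Y78.208
G1 X26.154 Y70.908
G1 X20.481 Y66.314
G1 X13.353 Y67.885
G1 X10.136 Y74.438
G1 X13.254 Y81.038
M5
G0 X0.000 Y0.000

1 u = 1 mm; y_m = 151.036 − y.

[1] `<path>` regular polygon, #0000ff→engrave S285 F3558: (142.339,12.707) → (125.784,29.906) → (137.026,50.966) → (160.528,46.783) → (163.813,23.137) → (142.339,12.707) (closed)

[2] `<path>` regular polygon, #0000ff→engrave S285 F3558: (13.254,81.038) → (20.358,82.716) → (26.099,78.208) → (26.154,70.908) → (20.481,66.314) → (13.353,67.885) → (10.136,74.438) → (13.254,81.038) (closed)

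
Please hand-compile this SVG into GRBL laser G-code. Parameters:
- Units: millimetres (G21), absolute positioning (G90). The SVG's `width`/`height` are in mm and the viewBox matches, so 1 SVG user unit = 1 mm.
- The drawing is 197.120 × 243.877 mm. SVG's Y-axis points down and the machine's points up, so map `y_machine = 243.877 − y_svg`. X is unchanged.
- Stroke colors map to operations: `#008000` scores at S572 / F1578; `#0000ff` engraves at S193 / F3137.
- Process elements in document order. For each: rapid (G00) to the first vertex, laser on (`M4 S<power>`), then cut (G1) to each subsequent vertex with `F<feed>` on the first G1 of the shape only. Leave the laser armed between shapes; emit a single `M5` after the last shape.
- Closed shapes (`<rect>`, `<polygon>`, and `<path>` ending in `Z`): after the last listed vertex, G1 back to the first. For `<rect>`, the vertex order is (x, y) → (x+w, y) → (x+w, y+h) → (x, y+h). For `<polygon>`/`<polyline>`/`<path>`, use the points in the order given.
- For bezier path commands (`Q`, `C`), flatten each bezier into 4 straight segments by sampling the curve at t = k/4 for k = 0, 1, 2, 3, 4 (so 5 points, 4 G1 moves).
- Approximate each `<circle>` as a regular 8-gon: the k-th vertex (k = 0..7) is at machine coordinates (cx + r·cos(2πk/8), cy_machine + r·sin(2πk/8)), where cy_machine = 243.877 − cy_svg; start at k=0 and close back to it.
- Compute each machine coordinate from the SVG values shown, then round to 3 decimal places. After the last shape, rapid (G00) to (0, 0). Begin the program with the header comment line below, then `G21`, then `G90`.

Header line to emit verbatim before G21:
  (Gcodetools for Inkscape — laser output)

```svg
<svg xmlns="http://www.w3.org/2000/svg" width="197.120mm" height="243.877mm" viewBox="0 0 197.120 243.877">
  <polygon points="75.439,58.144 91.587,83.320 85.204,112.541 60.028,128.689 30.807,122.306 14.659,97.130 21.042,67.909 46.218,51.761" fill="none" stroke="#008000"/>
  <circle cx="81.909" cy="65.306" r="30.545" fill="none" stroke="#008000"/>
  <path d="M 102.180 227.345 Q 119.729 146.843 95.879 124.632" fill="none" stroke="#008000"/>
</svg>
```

viewBox `0 0 197.120 243.877` with mm width/height → 1 unit = 1 mm. Flip: y_m = 243.877 − y_svg.

**Shape 1** — `<polygon>` regular polygon, stroke `#008000` → score (S572, F1578). Machine vertices: (75.439,185.733) → (91.587,160.557) → (85.204,131.336) → (60.028,115.188) → (30.807,121.571) → (14.659,146.747) → (21.042,175.968) → (46.218,192.116) → (75.439,185.733). Closed: final G1 returns to the first vertex.

**Shape 2** — `<circle>` circle, stroke `#008000` → score (S572, F1578). Machine vertices: (112.454,178.571) → (103.508,200.170) → (81.909,209.116) → (60.310,200.170) → (51.364,178.571) → (60.310,156.972) → (81.909,148.026) → (103.508,156.972) → (112.454,178.571). Closed: final G1 returns to the first vertex.

**Shape 3** — `<path>` quadratic bezier, stroke `#008000` → score (S572, F1578). Control points (SVG): P0=(102.180,227.345), P1=(119.729,146.843), P2=(95.879,124.632); sampled at t=k/4. Machine vertices: (102.180,16.532) → (108.367,53.140) → (109.379,82.461) → (105.217,104.496) → (95.879,119.245). Open path.

(Gcodetools for Inkscape — laser output)
G21
G90
G00 X75.439 Y185.733
M4 S572
G1 X91.587 Y160.557 F1578
G1 X85.204 Y131.336
G1 X60.028 Y115.188
G1 X30.807 Y121.571
G1 X14.659 Y146.747
G1 X21.042 Y175.968
G1 X46.218 Y192.116
G1 X75.439 Y185.733
G00 X112.454 Y178.571
M4 S572
G1 X103.508 Y200.170 F1578
G1 X81.909 Y209.116
G1 X60.310 Y200.170
G1 X51.364 Y178.571
G1 X60.310 Y156.972
G1 X81.909 Y148.026
G1 X103.508 Y156.972
G1 X112.454 Y178.571
G00 X102.180 Y16.532
M4 S572
G1 X108.367 Y53.140 F1578
G1 X109.379 Y82.461
G1 X105.217 Y104.496
G1 X95.879 Y119.245
M5
G00 X0.000 Y0.000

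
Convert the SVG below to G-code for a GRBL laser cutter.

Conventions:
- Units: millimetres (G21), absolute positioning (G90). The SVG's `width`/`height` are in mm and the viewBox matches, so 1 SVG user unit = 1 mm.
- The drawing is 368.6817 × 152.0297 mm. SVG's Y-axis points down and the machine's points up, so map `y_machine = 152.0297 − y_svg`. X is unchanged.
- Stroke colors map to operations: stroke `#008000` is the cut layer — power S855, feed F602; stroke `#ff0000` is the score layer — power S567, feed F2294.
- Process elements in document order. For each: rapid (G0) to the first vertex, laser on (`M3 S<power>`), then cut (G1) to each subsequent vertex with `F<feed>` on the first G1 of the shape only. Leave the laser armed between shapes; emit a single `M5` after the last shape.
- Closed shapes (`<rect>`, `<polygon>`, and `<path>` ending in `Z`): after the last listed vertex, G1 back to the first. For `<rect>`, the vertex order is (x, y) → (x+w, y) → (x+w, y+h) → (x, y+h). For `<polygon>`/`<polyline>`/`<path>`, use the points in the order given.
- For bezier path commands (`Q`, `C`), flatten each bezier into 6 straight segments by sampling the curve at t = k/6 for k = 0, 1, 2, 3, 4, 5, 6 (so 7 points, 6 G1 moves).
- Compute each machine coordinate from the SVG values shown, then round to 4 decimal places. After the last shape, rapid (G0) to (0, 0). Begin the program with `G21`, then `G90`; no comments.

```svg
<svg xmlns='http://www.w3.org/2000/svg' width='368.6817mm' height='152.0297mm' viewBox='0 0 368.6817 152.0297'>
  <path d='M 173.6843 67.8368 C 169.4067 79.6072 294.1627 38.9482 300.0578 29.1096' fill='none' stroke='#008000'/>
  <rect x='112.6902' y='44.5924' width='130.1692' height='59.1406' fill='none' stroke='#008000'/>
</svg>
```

Since the viewBox matches the mm dimensions, user units are millimetres directly. The only transform is the Y-flip y_m = 152.0297 − y_svg.

Shape 1 is a cubic bezier drawn with `<path>`. Its stroke #008000 means cut at S855, F602. After flipping Y the toolpath is (173.6843,84.1929) → (181.1506,82.2914) → (203.2366,86.8156) → (233.0563,95.4531) → (263.7237,105.8914) → (288.3528,115.8178) → (300.0578,122.9201).

Shape 2 is a rectangle drawn with `<rect>`. Its stroke #008000 means cut at S855, F602. After flipping Y the toolpath is (112.6902,107.4373) → (242.8594,107.4373) → (242.8594,48.2967) → (112.6902,48.2967) → (112.6902,107.4373), returning to the start.

G21
G90
G0 X173.6843 Y84.1929
M3 S855
G1 X181.1506 Y82.2914 F602
G1 X203.2366 Y86.8156
G1 X233.0563 Y95.4531
G1 X263.7237 Y105.8914
G1 X288.3528 Y115.8178
G1 X300.0578 Y122.9201
G0 X112.6902 Y107.4373
M3 S855
G1 X242.8594 Y107.4373 F602
G1 X242.8594 Y48.2967
G1 X112.6902 Y48.2967
G1 X112.6902 Y107.4373
M5
G0 X0.0000 Y0.0000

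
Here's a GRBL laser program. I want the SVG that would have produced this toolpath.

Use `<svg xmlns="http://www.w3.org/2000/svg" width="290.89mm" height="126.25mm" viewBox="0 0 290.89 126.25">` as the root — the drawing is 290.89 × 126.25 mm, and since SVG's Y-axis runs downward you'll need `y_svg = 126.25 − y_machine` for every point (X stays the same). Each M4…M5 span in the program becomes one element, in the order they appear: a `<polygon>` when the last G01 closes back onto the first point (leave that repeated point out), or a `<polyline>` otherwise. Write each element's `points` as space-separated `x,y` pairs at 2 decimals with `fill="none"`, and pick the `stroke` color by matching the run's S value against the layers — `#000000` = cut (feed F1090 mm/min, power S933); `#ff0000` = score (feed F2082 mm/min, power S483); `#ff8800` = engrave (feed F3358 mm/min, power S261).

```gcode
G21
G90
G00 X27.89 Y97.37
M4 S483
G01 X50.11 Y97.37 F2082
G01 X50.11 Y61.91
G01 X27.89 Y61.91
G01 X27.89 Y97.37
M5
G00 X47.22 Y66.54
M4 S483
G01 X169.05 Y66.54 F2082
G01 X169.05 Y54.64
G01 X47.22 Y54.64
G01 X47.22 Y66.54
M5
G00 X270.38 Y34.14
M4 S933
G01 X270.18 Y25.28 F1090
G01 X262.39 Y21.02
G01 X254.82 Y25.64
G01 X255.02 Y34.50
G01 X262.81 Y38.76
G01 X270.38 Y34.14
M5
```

<svg xmlns="http://www.w3.org/2000/svg" width="290.89mm" height="126.25mm" viewBox="0 0 290.89 126.25">
  <polygon points="27.89,28.88 50.11,28.88 50.11,64.34 27.89,64.34" fill="none" stroke="#ff0000"/>
  <polygon points="47.22,59.71 169.05,59.71 169.05,71.61 47.22,71.61" fill="none" stroke="#ff0000"/>
  <polygon points="270.38,92.11 270.18,100.97 262.39,105.23 254.82,100.61 255.02,91.75 262.81,87.49" fill="none" stroke="#000000"/>
</svg>

Machine Y-up, SVG Y-down with viewBox height 126.25, so y_svg = 126.25 − y_machine; X carries over.

Run 1: power S483 maps to stroke `#ff0000` (score). The run returns to its start, so emit a `<polygon>` with points (Y-flipped): 27.89,28.88 50.11,28.88 50.11,64.34 27.89,64.34.

Run 2: power S483 maps to stroke `#ff0000` (score). The run returns to its start, so emit a `<polygon>` with points (Y-flipped): 47.22,59.71 169.05,59.71 169.05,71.61 47.22,71.61.

Run 3: S933 ⇒ cut layer `#000000`. The run returns to its start, so emit a `<polygon>` with points (Y-flipped): 270.38,92.11 270.18,100.97 262.39,105.23 254.82,100.61 255.02,91.75 262.81,87.49.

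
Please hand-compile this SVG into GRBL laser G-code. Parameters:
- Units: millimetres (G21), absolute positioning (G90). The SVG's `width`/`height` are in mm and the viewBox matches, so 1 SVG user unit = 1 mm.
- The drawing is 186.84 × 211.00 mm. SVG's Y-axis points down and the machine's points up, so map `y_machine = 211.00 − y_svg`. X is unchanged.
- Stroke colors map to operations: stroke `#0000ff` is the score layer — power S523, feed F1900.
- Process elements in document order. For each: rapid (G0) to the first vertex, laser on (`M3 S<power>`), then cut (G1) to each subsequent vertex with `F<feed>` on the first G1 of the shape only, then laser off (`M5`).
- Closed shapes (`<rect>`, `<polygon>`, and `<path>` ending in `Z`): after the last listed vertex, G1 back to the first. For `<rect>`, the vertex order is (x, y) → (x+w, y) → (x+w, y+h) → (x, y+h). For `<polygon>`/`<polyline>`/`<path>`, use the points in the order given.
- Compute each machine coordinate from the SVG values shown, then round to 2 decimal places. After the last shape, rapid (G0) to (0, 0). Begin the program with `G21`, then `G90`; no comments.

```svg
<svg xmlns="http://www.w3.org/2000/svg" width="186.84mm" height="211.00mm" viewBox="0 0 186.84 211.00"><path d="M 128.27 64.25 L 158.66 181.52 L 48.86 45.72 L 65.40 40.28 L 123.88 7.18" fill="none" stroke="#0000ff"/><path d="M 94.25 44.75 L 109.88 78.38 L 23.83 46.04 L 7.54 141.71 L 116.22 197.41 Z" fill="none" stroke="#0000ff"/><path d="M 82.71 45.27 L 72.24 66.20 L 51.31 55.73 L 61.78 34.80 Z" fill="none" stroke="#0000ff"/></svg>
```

viewBox `0 0 186.84 211.00` with mm width/height → 1 unit = 1 mm. Flip: y_m = 211.00 − y_svg.

**Shape 1** — `<path>` open polyline, stroke `#0000ff` → score (S523, F1900). Machine vertices: (128.27,146.75) → (158.66,29.48) → (48.86,165.28) → (65.40,170.72) → (123.88,203.82). Open path.

**Shape 2** — `<path>` closed polygon, stroke `#0000ff` → score (S523, F1900). Machine vertices: (94.25,166.25) → (109.88,132.62) → (23.83,164.96) → (7.54,69.29) → (116.22,13.59) → (94.25,166.25). Closed: final G1 returns to the first vertex.

**Shape 3** — `<path>` regular polygon, stroke `#0000ff` → score (S523, F1900). Machine vertices: (82.71,165.73) → (72.24,144.80) → (51.31,155.27) → (61.78,176.20) → (82.71,165.73). Closed: final G1 returns to the first vertex.

G21
G90
G0 X128.27 Y146.75
M3 S523
G1 X158.66 Y29.48 F1900
G1 X48.86 Y165.28
G1 X65.40 Y170.72
G1 X123.88 Y203.82
M5
G0 X94.25 Y166.25
M3 S523
G1 X109.88 Y132.62 F1900
G1 X23.83 Y164.96
G1 X7.54 Y69.29
G1 X116.22 Y13.59
G1 X94.25 Y166.25
M5
G0 X82.71 Y165.73
M3 S523
G1 X72.24 Y144.80 F1900
G1 X51.31 Y155.27
G1 X61.78 Y176.20
G1 X82.71 Y165.73
M5
G0 X0.00 Y0.00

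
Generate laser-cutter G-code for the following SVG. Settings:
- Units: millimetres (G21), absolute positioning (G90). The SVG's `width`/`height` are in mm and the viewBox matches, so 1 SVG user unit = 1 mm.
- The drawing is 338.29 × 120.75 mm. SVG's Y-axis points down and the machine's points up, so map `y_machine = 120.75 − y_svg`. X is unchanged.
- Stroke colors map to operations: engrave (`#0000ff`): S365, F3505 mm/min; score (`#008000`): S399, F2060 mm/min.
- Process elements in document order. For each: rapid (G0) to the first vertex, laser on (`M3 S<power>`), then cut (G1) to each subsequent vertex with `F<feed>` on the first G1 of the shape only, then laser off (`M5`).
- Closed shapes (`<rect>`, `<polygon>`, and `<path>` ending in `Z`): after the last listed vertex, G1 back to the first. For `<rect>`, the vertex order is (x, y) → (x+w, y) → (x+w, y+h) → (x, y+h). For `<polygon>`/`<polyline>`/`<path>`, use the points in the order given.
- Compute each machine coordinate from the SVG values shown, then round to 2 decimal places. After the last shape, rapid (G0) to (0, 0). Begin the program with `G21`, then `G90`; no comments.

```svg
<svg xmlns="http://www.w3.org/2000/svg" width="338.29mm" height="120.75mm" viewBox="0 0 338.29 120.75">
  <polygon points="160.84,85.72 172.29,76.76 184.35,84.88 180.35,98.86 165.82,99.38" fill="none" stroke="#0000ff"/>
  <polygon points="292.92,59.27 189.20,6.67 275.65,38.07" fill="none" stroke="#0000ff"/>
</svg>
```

G21
G90
G0 X160.84 Y35.03
M3 S365
G1 X172.29 Y43.99 F3505
G1 X184.35 Y35.87
G1 X180.35 Y21.89
G1 X165.82 Y21.37
G1 X160.84 Y35.03
M5
G0 X292.92 Y61.48
M3 S365
G1 X189.20 Y114.08 F3505
G1 X275.65 Y82.68
G1 X292.92 Y61.48
M5
G0 X0.00 Y0.00

1 u = 1 mm; y_m = 120.75 − y.

[1] `<polygon>` regular polygon, #0000ff→engrave S365 F3505: (160.84,35.03) → (172.29,43.99) → (184.35,35.87) → (180.35,21.89) → (165.82,21.37) → (160.84,35.03) (closed)

[2] `<polygon>` closed polygon, #0000ff→engrave S365 F3505: (292.92,61.48) → (189.20,114.08) → (275.65,82.68) → (292.92,61.48) (closed)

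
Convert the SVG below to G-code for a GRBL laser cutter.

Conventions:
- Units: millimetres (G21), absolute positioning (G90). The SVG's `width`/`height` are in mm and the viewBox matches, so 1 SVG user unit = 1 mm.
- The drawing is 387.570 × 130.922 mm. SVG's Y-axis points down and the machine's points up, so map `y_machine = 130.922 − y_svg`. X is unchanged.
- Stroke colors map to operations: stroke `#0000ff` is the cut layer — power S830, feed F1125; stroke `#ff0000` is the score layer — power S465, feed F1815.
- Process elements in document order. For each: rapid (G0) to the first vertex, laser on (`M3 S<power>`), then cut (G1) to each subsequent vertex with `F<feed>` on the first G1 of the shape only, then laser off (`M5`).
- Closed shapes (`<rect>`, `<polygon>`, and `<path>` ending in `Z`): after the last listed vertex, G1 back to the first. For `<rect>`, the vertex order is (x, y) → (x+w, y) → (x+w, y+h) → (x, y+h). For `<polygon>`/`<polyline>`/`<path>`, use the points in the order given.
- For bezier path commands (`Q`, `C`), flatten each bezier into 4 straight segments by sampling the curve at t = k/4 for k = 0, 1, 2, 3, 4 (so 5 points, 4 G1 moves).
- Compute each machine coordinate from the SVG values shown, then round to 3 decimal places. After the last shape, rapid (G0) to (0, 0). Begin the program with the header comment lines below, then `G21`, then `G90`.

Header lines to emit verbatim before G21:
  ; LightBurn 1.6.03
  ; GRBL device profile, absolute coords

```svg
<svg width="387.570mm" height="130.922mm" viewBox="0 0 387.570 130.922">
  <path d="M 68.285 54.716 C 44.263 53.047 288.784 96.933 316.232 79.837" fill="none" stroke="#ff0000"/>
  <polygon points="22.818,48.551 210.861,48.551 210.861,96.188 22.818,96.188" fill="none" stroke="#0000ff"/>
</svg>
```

1 u = 1 mm; y_m = 130.922 − y.

[1] `<path>` cubic bezier, #ff0000→score S465 F1815: (68.285,76.206) → (93.033,70.581) → (172.957,57.860) → (262.533,48.032) → (316.232,51.085)

[2] `<polygon>` rectangle, #0000ff→cut S830 F1125: (22.818,82.371) → (210.861,82.371) → (210.861,34.734) → (22.818,34.734) → (22.818,82.371) (closed)

; LightBurn 1.6.03
; GRBL device profile, absolute coords
G21
G90
G0 X68.285 Y76.206
M3 S465
G1 X93.033 Y70.581 F1815
G1 X172.957 Y57.860
G1 X262.533 Y48.032
G1 X316.232 Y51.085
M5
G0 X22.818 Y82.371
M3 S830
G1 X210.861 Y82.371 F1125
G1 X210.861 Y34.734
G1 X22.818 Y34.734
G1 X22.818 Y82.371
M5
G0 X0.000 Y0.000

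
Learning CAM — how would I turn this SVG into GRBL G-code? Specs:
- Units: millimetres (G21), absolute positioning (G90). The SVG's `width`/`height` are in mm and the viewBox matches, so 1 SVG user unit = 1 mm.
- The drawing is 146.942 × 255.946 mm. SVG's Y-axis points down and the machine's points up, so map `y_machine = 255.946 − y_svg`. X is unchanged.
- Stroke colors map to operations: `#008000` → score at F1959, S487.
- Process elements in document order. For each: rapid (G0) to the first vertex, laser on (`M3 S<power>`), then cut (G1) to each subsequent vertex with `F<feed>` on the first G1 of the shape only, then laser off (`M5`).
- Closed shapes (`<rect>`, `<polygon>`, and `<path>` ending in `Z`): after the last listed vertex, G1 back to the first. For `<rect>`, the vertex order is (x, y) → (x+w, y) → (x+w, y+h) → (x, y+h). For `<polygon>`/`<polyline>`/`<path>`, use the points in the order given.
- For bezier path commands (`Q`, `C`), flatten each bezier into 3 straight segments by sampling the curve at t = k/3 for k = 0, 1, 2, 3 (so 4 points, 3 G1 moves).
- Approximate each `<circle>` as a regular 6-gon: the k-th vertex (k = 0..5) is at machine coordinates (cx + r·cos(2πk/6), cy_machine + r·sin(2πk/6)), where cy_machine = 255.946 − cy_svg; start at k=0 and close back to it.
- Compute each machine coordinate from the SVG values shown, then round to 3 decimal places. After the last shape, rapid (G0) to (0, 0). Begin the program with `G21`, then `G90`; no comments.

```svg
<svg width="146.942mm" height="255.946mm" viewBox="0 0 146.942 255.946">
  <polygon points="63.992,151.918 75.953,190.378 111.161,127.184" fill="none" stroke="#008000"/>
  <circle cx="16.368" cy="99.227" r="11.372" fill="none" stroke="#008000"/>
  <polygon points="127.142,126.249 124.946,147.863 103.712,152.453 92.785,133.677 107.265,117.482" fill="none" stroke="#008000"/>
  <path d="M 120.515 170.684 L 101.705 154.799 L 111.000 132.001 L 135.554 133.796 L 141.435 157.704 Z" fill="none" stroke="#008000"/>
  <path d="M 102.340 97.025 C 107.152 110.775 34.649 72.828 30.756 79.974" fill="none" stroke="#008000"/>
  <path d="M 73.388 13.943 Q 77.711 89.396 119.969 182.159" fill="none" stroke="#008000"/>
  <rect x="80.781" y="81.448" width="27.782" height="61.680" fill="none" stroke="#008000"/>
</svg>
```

G21
G90
G0 X63.992 Y104.028
M3 S487
G1 X75.953 Y65.568 F1959
G1 X111.161 Y128.762
G1 X63.992 Y104.028
M5
G0 X27.740 Y156.719
M3 S487
G1 X22.054 Y166.567 F1959
G1 X10.682 Y166.567
G1 X4.996 Y156.719
G1 X10.682 Y146.871
G1 X22.054 Y146.871
G1 X27.740 Y156.719
M5
G0 X127.142 Y129.697
M3 S487
G1 X124.946 Y108.083 F1959
G1 X103.712 Y103.493
G1 X92.785 Y122.269
G1 X107.265 Y138.464
G1 X127.142 Y129.697
M5
G0 X120.515 Y85.262
M3 S487
G1 X101.705 Y101.147 F1959
G1 X111.000 Y123.945
G1 X135.554 Y122.150
G1 X141.435 Y98.242
G1 X120.515 Y85.262
M5
G0 X102.340 Y158.921
M3 S487
G1 X86.785 Y158.819 F1959
G1 X52.114 Y171.672
G1 X30.756 Y175.972
M5
G0 X73.388 Y242.003
M3 S487
G1 X80.485 Y189.778 F1959
G1 X96.012 Y133.706
G1 X119.969 Y73.787
M5
G0 X80.781 Y174.498
M3 S487
G1 X108.563 Y174.498 F1959
G1 X108.563 Y112.818
G1 X80.781 Y112.818
G1 X80.781 Y174.498
M5
G0 X0.000 Y0.000

1 u = 1 mm; y_m = 255.946 − y.

[1] `<polygon>` closed polygon, #008000→score S487 F1959: (63.992,104.028) → (75.953,65.568) → (111.161,128.762) → (63.992,104.028) (closed)

[2] `<circle>` circle, #008000→score S487 F1959: (27.740,156.719) → (22.054,166.567) → (10.682,166.567) → (4.996,156.719) → (10.682,146.871) → (22.054,146.871) → (27.740,156.719) (closed)

[3] `<polygon>` regular polygon, #008000→score S487 F1959: (127.142,129.697) → (124.946,108.083) → (103.712,103.493) → (92.785,122.269) → (107.265,138.464) → (127.142,129.697) (closed)

[4] `<path>` regular polygon, #008000→score S487 F1959: (120.515,85.262) → (101.705,101.147) → (111.000,123.945) → (135.554,122.150) → (141.435,98.242) → (120.515,85.262) (closed)

[5] `<path>` cubic bezier, #008000→score S487 F1959: (102.340,158.921) → (86.785,158.819) → (52.114,171.672) → (30.756,175.972)

[6] `<path>` quadratic bezier, #008000→score S487 F1959: (73.388,242.003) → (80.485,189.778) → (96.012,133.706) → (119.969,73.787)

[7] `<rect>` rectangle, #008000→score S487 F1959: (80.781,174.498) → (108.563,174.498) → (108.563,112.818) → (80.781,112.818) → (80.781,174.498) (closed)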